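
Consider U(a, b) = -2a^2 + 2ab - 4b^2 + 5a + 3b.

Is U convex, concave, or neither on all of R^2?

concave

U is quadratic, so its Hessian is the constant matrix H = [[-4, 2], [2, -8]].
det(H) = 28, tr(H) = -12.
det(H) > 0 and tr(H) < 0, so H is negative definite everywhere: concave.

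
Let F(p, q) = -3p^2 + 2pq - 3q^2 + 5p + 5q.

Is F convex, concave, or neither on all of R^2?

concave

F is quadratic, so its Hessian is the constant matrix H = [[-6, 2], [2, -6]].
det(H) = 32, tr(H) = -12.
det(H) > 0 and tr(H) < 0, so H is negative definite everywhere: concave.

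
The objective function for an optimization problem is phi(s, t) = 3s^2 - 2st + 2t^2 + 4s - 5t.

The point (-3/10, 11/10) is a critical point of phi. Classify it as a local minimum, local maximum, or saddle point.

The Hessian of phi is constant: H = [[6, -2], [-2, 4]].
det(H) = 6·4 − (-2)² = 20.
det(H) > 0 and tr(H) = 10 > 0, so H is positive definite and the point is a local minimum.

local minimum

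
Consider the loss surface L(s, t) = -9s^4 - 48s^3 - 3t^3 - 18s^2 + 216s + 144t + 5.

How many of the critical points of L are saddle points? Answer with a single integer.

3

L separates as a function of s plus a function of t, so ∇L=0 decouples.
∂L/∂s = -36(s - 1)(s + 2)(s + 3) = 0 at s ∈ {-3, -2, 1}; ∂L/∂t = -9(t - 4)(t + 4) = 0 at t ∈ {-4, 4}.
The Hessian is diagonal: diag(L_ss, L_tt). Second derivatives: L_ss(-3)=-144, L_ss(-2)=108, L_ss(1)=-432; L_tt(-4)=72, L_tt(4)=-72.
Saddle points occur where the two diagonal entries have opposite signs: (-3, -4), (-2, 4), (1, -4). Count: 3.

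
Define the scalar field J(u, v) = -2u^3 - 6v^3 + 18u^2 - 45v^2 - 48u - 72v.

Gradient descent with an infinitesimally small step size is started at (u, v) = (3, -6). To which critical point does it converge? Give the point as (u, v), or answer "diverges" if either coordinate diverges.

(2, -4)

J is separable, so gradient descent decouples: u follows -∂J/∂u, v follows -∂J/∂v.
∂J/∂u = -6(u - 4)(u - 2); at u=3 this is 6, so u decreases.
∂J/∂v = -18(v + 1)(v + 4); at v=-6 this is -180, so v increases.
u converges to its nearest critical value 2 (a local min of the u-part); v converges to -4. The iterate converges to (2, -4).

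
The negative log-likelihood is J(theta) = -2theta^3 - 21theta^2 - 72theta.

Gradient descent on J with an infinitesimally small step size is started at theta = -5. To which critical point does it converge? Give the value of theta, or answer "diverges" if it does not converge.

-4

J'(theta) = -6(theta + 3)(theta + 4), so J'(-5) = -12.
Gradient descent moves in the -J' direction, i.e. theta is increasing.
The nearest critical point in that direction is theta = -4, where J'' = 6 > 0 (a local minimum). The iterate converges there.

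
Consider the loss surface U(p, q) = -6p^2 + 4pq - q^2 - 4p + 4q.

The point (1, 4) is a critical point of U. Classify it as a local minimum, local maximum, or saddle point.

local maximum

The Hessian of U is constant: H = [[-12, 4], [4, -2]].
det(H) = (-12)·(-2) − 4² = 8.
det(H) > 0 and tr(H) = -14 < 0, so H is negative definite and the point is a local maximum.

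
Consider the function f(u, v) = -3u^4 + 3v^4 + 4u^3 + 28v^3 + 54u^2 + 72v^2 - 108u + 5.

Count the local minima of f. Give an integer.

2

f separates as a function of u plus a function of v, so ∇f=0 decouples.
∂f/∂u = -12(u - 3)(u - 1)(u + 3) = 0 at u ∈ {-3, 1, 3}; ∂f/∂v = 12v(v + 3)(v + 4) = 0 at v ∈ {-4, -3, 0}.
The Hessian is diagonal: diag(f_uu, f_vv). Second derivatives: f_uu(-3)=-288, f_uu(1)=96, f_uu(3)=-144; f_vv(-4)=48, f_vv(-3)=-36, f_vv(0)=144.
Local minima occur where both diagonal entries positive: (1, -4), (1, 0). Count: 2.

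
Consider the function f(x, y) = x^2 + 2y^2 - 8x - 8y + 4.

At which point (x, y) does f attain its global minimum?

f(x,y) separates as P(x) + Q(y) + 4, so its minimum is min P + min Q + 4.
P'(x) = 2x - 8 vanishes at x ∈ {4}; Q'(y) = 4y - 8 vanishes at y ∈ {2}.
Local minima of P (where P''>0): P(4)=-16. Local minima of Q: Q(2)=-8.
So the global minimum of f is P(4) + Q(2) + 4 = -16 − 8 + 4 = -20, attained at (4, 2).

(4, 2)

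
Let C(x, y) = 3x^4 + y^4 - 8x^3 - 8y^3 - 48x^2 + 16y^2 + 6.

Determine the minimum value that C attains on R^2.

-506

C(x,y) separates as P(x) + Q(y) + 6, so its minimum is min P + min Q + 6.
P'(x) = 12x(x - 4)(x + 2) vanishes at x ∈ {-2, 0, 4}; Q'(y) = 4y(y - 4)(y - 2) vanishes at y ∈ {0, 2, 4}.
Local minima of P (where P''>0): P(-2)=-80, P(4)=-512. Local minima of Q: Q(0)=0, Q(4)=0.
So the global minimum of C is P(4) + Q(0) + 6 = -512 + 0 + 6 = -506, attained at (4, 0).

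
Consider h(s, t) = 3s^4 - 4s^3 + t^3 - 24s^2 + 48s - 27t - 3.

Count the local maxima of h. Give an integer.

h separates as a function of s plus a function of t, so ∇h=0 decouples.
∂h/∂s = 12(s - 2)(s - 1)(s + 2) = 0 at s ∈ {-2, 1, 2}; ∂h/∂t = 3(t - 3)(t + 3) = 0 at t ∈ {-3, 3}.
The Hessian is diagonal: diag(h_ss, h_tt). Second derivatives: h_ss(-2)=144, h_ss(1)=-36, h_ss(2)=48; h_tt(-3)=-18, h_tt(3)=18.
Local maxima occur where both diagonal entries negative: (1, -3). Count: 1.

1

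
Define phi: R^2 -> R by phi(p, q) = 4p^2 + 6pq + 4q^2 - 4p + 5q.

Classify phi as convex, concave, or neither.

phi is quadratic, so its Hessian is the constant matrix H = [[8, 6], [6, 8]].
det(H) = 28, tr(H) = 16.
det(H) > 0 and tr(H) > 0, so H is positive definite everywhere: convex.

convex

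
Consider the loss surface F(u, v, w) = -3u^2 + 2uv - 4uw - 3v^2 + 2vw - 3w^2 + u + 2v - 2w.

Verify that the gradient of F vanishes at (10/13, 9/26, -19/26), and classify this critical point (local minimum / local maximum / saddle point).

∇F = (-6u + 2v - 4w + 1, 2u - 6v + 2w + 2, -4u + 2v - 6w - 2); substituting (10/13, 9/26, -19/26) gives ∇F = (0, 0, 0), so (10/13, 9/26, -19/26) is indeed a critical point.
The Hessian is constant: H = [[-6, 2, -4], [2, -6, 2], [-4, 2, -6]].
Leading principal minors: Δ₁ = -6, Δ₂ = 32, Δ₃ = -104.
The minors alternate sign starting negative (−, +, −), so H is negative definite: a local maximum.

local maximum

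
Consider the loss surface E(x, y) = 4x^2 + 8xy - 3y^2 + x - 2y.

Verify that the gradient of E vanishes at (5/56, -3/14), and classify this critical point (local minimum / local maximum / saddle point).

∇E = (8x + 8y + 1, 8x - 6y - 2); substituting (5/56, -3/14) gives ∇E = (0, 0), so (5/56, -3/14) is indeed a critical point.
The Hessian of E is constant: H = [[8, 8], [8, -6]].
det(H) = 8·(-6) − 8² = -112.
Since det(H) < 0, H is indefinite and the critical point is a saddle point.

saddle point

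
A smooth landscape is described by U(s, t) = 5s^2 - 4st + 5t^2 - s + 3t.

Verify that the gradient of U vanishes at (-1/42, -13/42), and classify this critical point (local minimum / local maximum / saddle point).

local minimum

∇U = (10s - 4t - 1, -4s + 10t + 3); substituting (-1/42, -13/42) gives ∇U = (0, 0), so (-1/42, -13/42) is indeed a critical point.
The Hessian of U is constant: H = [[10, -4], [-4, 10]].
det(H) = 10·10 − (-4)² = 84.
det(H) > 0 and tr(H) = 20 > 0, so H is positive definite and the point is a local minimum.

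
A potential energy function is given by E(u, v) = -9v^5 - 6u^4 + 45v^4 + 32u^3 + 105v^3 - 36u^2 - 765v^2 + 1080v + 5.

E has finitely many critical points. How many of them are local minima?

2

E separates as a function of u plus a function of v, so ∇E=0 decouples.
∂E/∂u = -24u(u - 3)(u - 1) = 0 at u ∈ {0, 1, 3}; ∂E/∂v = -45(v - 4)(v - 2)(v - 1)(v + 3) = 0 at v ∈ {-3, 1, 2, 4}.
The Hessian is diagonal: diag(E_uu, E_vv). Second derivatives: E_uu(0)=-72, E_uu(1)=48, E_uu(3)=-144; E_vv(-3)=6300, E_vv(1)=-540, E_vv(2)=450, E_vv(4)=-1890.
Local minima occur where both diagonal entries positive: (1, -3), (1, 2). Count: 2.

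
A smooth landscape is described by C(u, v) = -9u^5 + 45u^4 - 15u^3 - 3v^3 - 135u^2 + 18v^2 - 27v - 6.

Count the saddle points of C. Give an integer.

C separates as a function of u plus a function of v, so ∇C=0 decouples.
∂C/∂u = -45u(u - 3)(u - 2)(u + 1) = 0 at u ∈ {-1, 0, 2, 3}; ∂C/∂v = -9(v - 3)(v - 1) = 0 at v ∈ {1, 3}.
The Hessian is diagonal: diag(C_uu, C_vv). Second derivatives: C_uu(-1)=540, C_uu(0)=-270, C_uu(2)=270, C_uu(3)=-540; C_vv(1)=18, C_vv(3)=-18.
Saddle points occur where the two diagonal entries have opposite signs: (-1, 3), (0, 1), (2, 3), (3, 1). Count: 4.

4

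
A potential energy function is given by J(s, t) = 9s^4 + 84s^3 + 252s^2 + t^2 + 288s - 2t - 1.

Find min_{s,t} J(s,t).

J(s,t) separates as P(s) + Q(t) − 1, so its minimum is min P + min Q − 1.
P'(s) = 36(s + 1)(s + 2)(s + 4) vanishes at s ∈ {-4, -2, -1}; Q'(t) = 2(t - 1) vanishes at t ∈ {1}.
Local minima of P (where P''>0): P(-4)=-192, P(-1)=-111. Local minima of Q: Q(1)=-1.
So the global minimum of J is P(-4) + Q(1) − 1 = -192 − 1 − 1 = -194, attained at (-4, 1).

-194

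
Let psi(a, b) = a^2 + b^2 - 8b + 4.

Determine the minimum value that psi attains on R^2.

psi(a,b) separates as P(a) + Q(b) + 4, so its minimum is min P + min Q + 4.
P'(a) = 2a vanishes at a ∈ {0}; Q'(b) = 2b - 8 vanishes at b ∈ {4}.
Local minima of P (where P''>0): P(0)=0. Local minima of Q: Q(4)=-16.
So the global minimum of psi is P(0) + Q(4) + 4 = 0 − 16 + 4 = -12, attained at (0, 4).

-12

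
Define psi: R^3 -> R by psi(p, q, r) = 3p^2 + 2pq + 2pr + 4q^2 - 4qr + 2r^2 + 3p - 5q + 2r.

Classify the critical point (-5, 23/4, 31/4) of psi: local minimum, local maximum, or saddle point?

local minimum

The Hessian is constant: H = [[6, 2, 2], [2, 8, -4], [2, -4, 4]].
Leading principal minors: Δ₁ = 6, Δ₂ = 44, Δ₃ = 16.
All leading minors are positive, so H is positive definite: a local minimum.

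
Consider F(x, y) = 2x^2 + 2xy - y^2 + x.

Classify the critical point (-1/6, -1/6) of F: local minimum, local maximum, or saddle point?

saddle point

The Hessian of F is constant: H = [[4, 2], [2, -2]].
det(H) = 4·(-2) − 2² = -12.
Since det(H) < 0, H is indefinite and the critical point is a saddle point.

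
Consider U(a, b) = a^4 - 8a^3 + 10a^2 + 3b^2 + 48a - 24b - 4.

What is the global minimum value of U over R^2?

U(a,b) separates as P(a) + Q(b) − 4, so its minimum is min P + min Q − 4.
P'(a) = 4(a - 4)(a - 3)(a + 1) vanishes at a ∈ {-1, 3, 4}; Q'(b) = 6b - 24 vanishes at b ∈ {4}.
Local minima of P (where P''>0): P(-1)=-29, P(4)=96. Local minima of Q: Q(4)=-48.
So the global minimum of U is P(-1) + Q(4) − 4 = -29 − 48 − 4 = -81, attained at (-1, 4).

-81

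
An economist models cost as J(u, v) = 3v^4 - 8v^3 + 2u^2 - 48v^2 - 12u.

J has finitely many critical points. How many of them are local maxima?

0

J separates as a function of u plus a function of v, so ∇J=0 decouples.
∂J/∂u = 4(u - 3) = 0 at u ∈ {3}; ∂J/∂v = 12v(v - 4)(v + 2) = 0 at v ∈ {-2, 0, 4}.
The Hessian is diagonal: diag(J_uu, J_vv). Second derivatives: J_uu(3)=4; J_vv(-2)=144, J_vv(0)=-96, J_vv(4)=288.
Local maxima occur where both diagonal entries negative: none. Count: 0.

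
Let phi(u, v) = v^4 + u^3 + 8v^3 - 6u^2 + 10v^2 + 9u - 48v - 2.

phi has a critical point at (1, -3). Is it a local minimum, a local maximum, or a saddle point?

The mixed partial ∂²phi/∂u∂v is 0, so the Hessian at any point is diag(phi_uu, phi_vv) = diag(6(u - 2), 4(3v^2 + 12v + 5)).
At (1, -3): H = diag(-6, -16).
Both eigenvalues are negative, so H is negative definite: a local maximum.

local maximum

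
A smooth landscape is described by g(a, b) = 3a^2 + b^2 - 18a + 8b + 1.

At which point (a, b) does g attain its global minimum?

(3, -4)

g(a,b) separates as P(a) + Q(b) + 1, so its minimum is min P + min Q + 1.
P'(a) = 6a - 18 vanishes at a ∈ {3}; Q'(b) = 2b + 8 vanishes at b ∈ {-4}.
Local minima of P (where P''>0): P(3)=-27. Local minima of Q: Q(-4)=-16.
So the global minimum of g is P(3) + Q(-4) + 1 = -27 − 16 + 1 = -42, attained at (3, -4).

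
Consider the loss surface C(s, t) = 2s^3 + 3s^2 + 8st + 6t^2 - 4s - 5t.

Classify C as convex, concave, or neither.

neither

The term 2s^3 is cubic, so the Hessian is not constant.
∂²C/∂s² = 12s + 6, which takes both signs as s varies (negative for sufficiently negative s). A diagonal entry of the Hessian changing sign means the Hessian is neither positive- nor negative-semidefinite on all of R^2.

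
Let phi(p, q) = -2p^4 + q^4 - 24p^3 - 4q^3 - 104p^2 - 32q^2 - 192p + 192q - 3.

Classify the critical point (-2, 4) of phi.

saddle point

The mixed partial ∂²phi/∂p∂q is 0, so the Hessian at any point is diag(phi_pp, phi_qq) = diag(-8(3p^2 + 18p + 26), 4(3q^2 - 6q - 16)).
At (-2, 4): H = diag(-16, 32).
The eigenvalues have opposite signs, so H is indefinite: a saddle point.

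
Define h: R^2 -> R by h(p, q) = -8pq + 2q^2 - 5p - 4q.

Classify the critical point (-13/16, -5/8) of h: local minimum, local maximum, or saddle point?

The Hessian of h is constant: H = [[0, -8], [-8, 4]].
det(H) = 0·4 − (-8)² = -64.
Since det(H) < 0, H is indefinite and the critical point is a saddle point.

saddle point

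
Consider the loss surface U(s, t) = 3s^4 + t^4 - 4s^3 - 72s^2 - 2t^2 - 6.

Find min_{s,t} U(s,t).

U(s,t) separates as P(s) + Q(t) − 6, so its minimum is min P + min Q − 6.
P'(s) = 12s(s - 4)(s + 3) vanishes at s ∈ {-3, 0, 4}; Q'(t) = 4t(t - 1)(t + 1) vanishes at t ∈ {-1, 0, 1}.
Local minima of P (where P''>0): P(-3)=-297, P(4)=-640. Local minima of Q: Q(-1)=-1, Q(1)=-1.
So the global minimum of U is P(4) + Q(-1) − 6 = -640 − 1 − 6 = -647, attained at (4, -1).

-647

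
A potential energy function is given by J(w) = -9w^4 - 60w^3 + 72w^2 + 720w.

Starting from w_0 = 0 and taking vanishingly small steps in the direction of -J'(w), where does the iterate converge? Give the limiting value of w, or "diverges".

J'(w) = -36(w - 2)(w + 2)(w + 5), so J'(0) = 720.
Gradient descent moves in the -J' direction, i.e. w is decreasing.
The nearest critical point in that direction is w = -2, where J'' = 432 > 0 (a local minimum). The iterate converges there.

-2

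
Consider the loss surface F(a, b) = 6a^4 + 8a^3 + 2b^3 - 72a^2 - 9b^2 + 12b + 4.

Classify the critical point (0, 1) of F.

The mixed partial ∂²F/∂a∂b is 0, so the Hessian at any point is diag(F_aa, F_bb) = diag(24(3a^2 + 2a - 6), 6(2b - 3)).
At (0, 1): H = diag(-144, -6).
Both eigenvalues are negative, so H is negative definite: a local maximum.

local maximum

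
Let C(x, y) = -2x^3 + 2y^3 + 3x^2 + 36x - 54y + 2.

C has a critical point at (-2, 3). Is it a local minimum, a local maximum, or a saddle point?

local minimum

The mixed partial ∂²C/∂x∂y is 0, so the Hessian at any point is diag(C_xx, C_yy) = diag(6(-2x + 1), 12y).
At (-2, 3): H = diag(30, 36).
Both eigenvalues are positive, so H is positive definite: a local minimum.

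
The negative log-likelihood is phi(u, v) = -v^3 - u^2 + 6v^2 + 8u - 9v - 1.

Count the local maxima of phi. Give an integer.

phi separates as a function of u plus a function of v, so ∇phi=0 decouples.
∂phi/∂u = -2(u - 4) = 0 at u ∈ {4}; ∂phi/∂v = -3(v - 3)(v - 1) = 0 at v ∈ {1, 3}.
The Hessian is diagonal: diag(phi_uu, phi_vv). Second derivatives: phi_uu(4)=-2; phi_vv(1)=6, phi_vv(3)=-6.
Local maxima occur where both diagonal entries negative: (4, 3). Count: 1.

1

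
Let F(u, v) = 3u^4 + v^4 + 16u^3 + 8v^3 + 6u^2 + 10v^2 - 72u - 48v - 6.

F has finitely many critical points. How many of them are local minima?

F separates as a function of u plus a function of v, so ∇F=0 decouples.
∂F/∂u = 12(u - 1)(u + 2)(u + 3) = 0 at u ∈ {-3, -2, 1}; ∂F/∂v = 4(v - 1)(v + 3)(v + 4) = 0 at v ∈ {-4, -3, 1}.
The Hessian is diagonal: diag(F_uu, F_vv). Second derivatives: F_uu(-3)=48, F_uu(-2)=-36, F_uu(1)=144; F_vv(-4)=20, F_vv(-3)=-16, F_vv(1)=80.
Local minima occur where both diagonal entries positive: (-3, -4), (-3, 1), (1, -4), (1, 1). Count: 4.

4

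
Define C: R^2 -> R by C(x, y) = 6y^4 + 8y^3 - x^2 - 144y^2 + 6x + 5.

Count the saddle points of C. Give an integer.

2

C separates as a function of x plus a function of y, so ∇C=0 decouples.
∂C/∂x = -2(x - 3) = 0 at x ∈ {3}; ∂C/∂y = 24y(y - 3)(y + 4) = 0 at y ∈ {-4, 0, 3}.
The Hessian is diagonal: diag(C_xx, C_yy). Second derivatives: C_xx(3)=-2; C_yy(-4)=672, C_yy(0)=-288, C_yy(3)=504.
Saddle points occur where the two diagonal entries have opposite signs: (3, -4), (3, 3). Count: 2.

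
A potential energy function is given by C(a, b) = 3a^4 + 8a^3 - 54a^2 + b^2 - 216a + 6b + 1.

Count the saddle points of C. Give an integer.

1

C separates as a function of a plus a function of b, so ∇C=0 decouples.
∂C/∂a = 12(a - 3)(a + 2)(a + 3) = 0 at a ∈ {-3, -2, 3}; ∂C/∂b = 2(b + 3) = 0 at b ∈ {-3}.
The Hessian is diagonal: diag(C_aa, C_bb). Second derivatives: C_aa(-3)=72, C_aa(-2)=-60, C_aa(3)=360; C_bb(-3)=2.
Saddle points occur where the two diagonal entries have opposite signs: (-2, -3). Count: 1.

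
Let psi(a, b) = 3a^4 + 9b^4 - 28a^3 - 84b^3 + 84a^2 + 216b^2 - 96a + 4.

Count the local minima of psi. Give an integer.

4

psi separates as a function of a plus a function of b, so ∇psi=0 decouples.
∂psi/∂a = 12(a - 4)(a - 2)(a - 1) = 0 at a ∈ {1, 2, 4}; ∂psi/∂b = 36b(b - 4)(b - 3) = 0 at b ∈ {0, 3, 4}.
The Hessian is diagonal: diag(psi_aa, psi_bb). Second derivatives: psi_aa(1)=36, psi_aa(2)=-24, psi_aa(4)=72; psi_bb(0)=432, psi_bb(3)=-108, psi_bb(4)=144.
Local minima occur where both diagonal entries positive: (1, 0), (1, 4), (4, 0), (4, 4). Count: 4.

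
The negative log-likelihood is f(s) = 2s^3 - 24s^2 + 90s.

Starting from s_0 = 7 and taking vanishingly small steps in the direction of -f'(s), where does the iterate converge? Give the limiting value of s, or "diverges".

5

f'(s) = 6(s - 5)(s - 3), so f'(7) = 48.
Gradient descent moves in the -f' direction, i.e. s is decreasing.
The nearest critical point in that direction is s = 5, where f'' = 12 > 0 (a local minimum). The iterate converges there.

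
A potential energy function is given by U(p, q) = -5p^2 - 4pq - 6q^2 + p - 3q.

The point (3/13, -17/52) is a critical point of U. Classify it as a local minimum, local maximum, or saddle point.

local maximum

The Hessian of U is constant: H = [[-10, -4], [-4, -12]].
det(H) = (-10)·(-12) − (-4)² = 104.
det(H) > 0 and tr(H) = -22 < 0, so H is negative definite and the point is a local maximum.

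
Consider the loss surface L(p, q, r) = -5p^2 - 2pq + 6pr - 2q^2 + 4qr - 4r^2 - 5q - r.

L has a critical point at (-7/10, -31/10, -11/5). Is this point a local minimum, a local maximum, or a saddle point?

local maximum

The Hessian is constant: H = [[-10, -2, 6], [-2, -4, 4], [6, 4, -8]].
Leading principal minors: Δ₁ = -10, Δ₂ = 36, Δ₃ = -80.
The minors alternate sign starting negative (−, +, −), so H is negative definite: a local maximum.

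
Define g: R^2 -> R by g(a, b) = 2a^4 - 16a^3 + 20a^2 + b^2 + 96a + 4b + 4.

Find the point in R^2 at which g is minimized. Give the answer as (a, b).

(-1, -2)

g(a,b) separates as P(a) + Q(b) + 4, so its minimum is min P + min Q + 4.
P'(a) = 8(a - 4)(a - 3)(a + 1) vanishes at a ∈ {-1, 3, 4}; Q'(b) = 2b + 4 vanishes at b ∈ {-2}.
Local minima of P (where P''>0): P(-1)=-58, P(4)=192. Local minima of Q: Q(-2)=-4.
So the global minimum of g is P(-1) + Q(-2) + 4 = -58 − 4 + 4 = -58, attained at (-1, -2).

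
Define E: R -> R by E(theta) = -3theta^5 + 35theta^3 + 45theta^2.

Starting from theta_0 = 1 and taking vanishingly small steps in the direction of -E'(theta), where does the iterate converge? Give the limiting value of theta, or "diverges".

0

E'(theta) = -15theta(theta - 3)(theta + 1)(theta + 2), so E'(1) = 180.
Gradient descent moves in the -E' direction, i.e. theta is decreasing.
The nearest critical point in that direction is theta = 0, where E'' = 90 > 0 (a local minimum). The iterate converges there.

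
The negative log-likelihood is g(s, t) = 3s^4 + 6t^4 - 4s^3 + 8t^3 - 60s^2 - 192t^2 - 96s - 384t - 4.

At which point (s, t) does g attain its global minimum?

(4, 4)

g(s,t) separates as P(s) + Q(t) − 4, so its minimum is min P + min Q − 4.
P'(s) = 12(s - 4)(s + 1)(s + 2) vanishes at s ∈ {-2, -1, 4}; Q'(t) = 24(t - 4)(t + 1)(t + 4) vanishes at t ∈ {-4, -1, 4}.
Local minima of P (where P''>0): P(-2)=32, P(4)=-832. Local minima of Q: Q(-4)=-512, Q(4)=-2560.
So the global minimum of g is P(4) + Q(4) − 4 = -832 − 2560 − 4 = -3396, attained at (4, 4).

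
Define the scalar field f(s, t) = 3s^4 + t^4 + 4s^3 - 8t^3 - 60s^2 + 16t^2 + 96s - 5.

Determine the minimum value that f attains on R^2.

-837

f(s,t) separates as P(s) + Q(t) − 5, so its minimum is min P + min Q − 5.
P'(s) = 12(s - 2)(s - 1)(s + 4) vanishes at s ∈ {-4, 1, 2}; Q'(t) = 4t(t - 4)(t - 2) vanishes at t ∈ {0, 2, 4}.
Local minima of P (where P''>0): P(-4)=-832, P(2)=32. Local minima of Q: Q(0)=0, Q(4)=0.
So the global minimum of f is P(-4) + Q(0) − 5 = -832 + 0 − 5 = -837, attained at (-4, 0).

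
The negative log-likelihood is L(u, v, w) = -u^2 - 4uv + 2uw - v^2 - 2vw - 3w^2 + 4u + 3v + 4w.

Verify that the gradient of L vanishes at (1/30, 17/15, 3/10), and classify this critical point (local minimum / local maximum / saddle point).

∇L = (-2u - 4v + 2w + 4, -4u - 2v - 2w + 3, 2u - 2v - 6w + 4); substituting (1/30, 17/15, 3/10) gives ∇L = (0, 0, 0), so (1/30, 17/15, 3/10) is indeed a critical point.
The Hessian is constant: H = [[-2, -4, 2], [-4, -2, -2], [2, -2, -6]].
Leading principal minors: Δ₁ = -2, Δ₂ = -12, Δ₃ = 120.
The minors fit neither the all-positive nor the alternating-sign pattern, so H is indefinite: a saddle point.

saddle point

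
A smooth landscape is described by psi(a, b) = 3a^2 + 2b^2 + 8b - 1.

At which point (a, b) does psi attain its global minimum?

psi(a,b) separates as P(a) + Q(b) − 1, so its minimum is min P + min Q − 1.
P'(a) = 6a vanishes at a ∈ {0}; Q'(b) = 4b + 8 vanishes at b ∈ {-2}.
Local minima of P (where P''>0): P(0)=0. Local minima of Q: Q(-2)=-8.
So the global minimum of psi is P(0) + Q(-2) − 1 = 0 − 8 − 1 = -9, attained at (0, -2).

(0, -2)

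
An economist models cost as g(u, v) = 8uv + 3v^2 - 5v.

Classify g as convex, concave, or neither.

g is quadratic, so its Hessian is the constant matrix H = [[0, 8], [8, 6]].
det(H) = -64, tr(H) = 6.
det(H) < 0, so H is indefinite: neither convex nor concave.

neither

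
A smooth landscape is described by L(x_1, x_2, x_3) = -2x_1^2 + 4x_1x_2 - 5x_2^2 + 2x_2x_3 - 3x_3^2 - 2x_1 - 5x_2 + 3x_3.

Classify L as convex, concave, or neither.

L is quadratic, so its Hessian is the constant matrix H = [[-4, 4, 0], [4, -10, 2], [0, 2, -6]].
Leading principal minors: -4, 24, -128.
Signs alternate −, +, − ⇒ H ≺ 0 ⇒ concave.

concave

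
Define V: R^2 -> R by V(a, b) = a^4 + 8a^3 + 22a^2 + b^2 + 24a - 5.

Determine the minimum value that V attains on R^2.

-14

V(a,b) separates as P(a) + Q(b) − 5, so its minimum is min P + min Q − 5.
P'(a) = 4(a + 1)(a + 2)(a + 3) vanishes at a ∈ {-3, -2, -1}; Q'(b) = 2b vanishes at b ∈ {0}.
Local minima of P (where P''>0): P(-3)=-9, P(-1)=-9. Local minima of Q: Q(0)=0.
So the global minimum of V is P(-3) + Q(0) − 5 = -9 + 0 − 5 = -14, attained at (-3, 0).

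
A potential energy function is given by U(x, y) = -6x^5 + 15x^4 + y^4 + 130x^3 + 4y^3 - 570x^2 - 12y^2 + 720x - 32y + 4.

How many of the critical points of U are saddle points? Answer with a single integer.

6

U separates as a function of x plus a function of y, so ∇U=0 decouples.
∂U/∂x = -30(x - 3)(x - 2)(x - 1)(x + 4) = 0 at x ∈ {-4, 1, 2, 3}; ∂U/∂y = 4(y - 2)(y + 1)(y + 4) = 0 at y ∈ {-4, -1, 2}.
The Hessian is diagonal: diag(U_xx, U_yy). Second derivatives: U_xx(-4)=6300, U_xx(1)=-300, U_xx(2)=180, U_xx(3)=-420; U_yy(-4)=72, U_yy(-1)=-36, U_yy(2)=72.
Saddle points occur where the two diagonal entries have opposite signs: (-4, -1), (1, -4), (1, 2), (2, -1), (3, -4), (3, 2). Count: 6.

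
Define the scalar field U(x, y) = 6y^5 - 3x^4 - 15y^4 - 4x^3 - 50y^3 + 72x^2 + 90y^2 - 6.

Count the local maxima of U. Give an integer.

4

U separates as a function of x plus a function of y, so ∇U=0 decouples.
∂U/∂x = -12x(x - 3)(x + 4) = 0 at x ∈ {-4, 0, 3}; ∂U/∂y = 30y(y - 3)(y - 1)(y + 2) = 0 at y ∈ {-2, 0, 1, 3}.
The Hessian is diagonal: diag(U_xx, U_yy). Second derivatives: U_xx(-4)=-336, U_xx(0)=144, U_xx(3)=-252; U_yy(-2)=-900, U_yy(0)=180, U_yy(1)=-180, U_yy(3)=900.
Local maxima occur where both diagonal entries negative: (-4, -2), (-4, 1), (3, -2), (3, 1). Count: 4.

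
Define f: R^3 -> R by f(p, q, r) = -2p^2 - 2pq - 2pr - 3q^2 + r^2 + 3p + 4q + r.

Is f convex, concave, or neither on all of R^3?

neither

f is quadratic, so its Hessian is the constant matrix H = [[-4, -2, -2], [-2, -6, 0], [-2, 0, 2]].
Leading principal minors: -4, 20, 64.
Neither pattern holds ⇒ H is indefinite ⇒ neither convex nor concave.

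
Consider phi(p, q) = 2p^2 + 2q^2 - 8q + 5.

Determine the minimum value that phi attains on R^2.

-3

phi(p,q) separates as A(p) + B(q) + 5, so its minimum is min A + min B + 5.
A'(p) = 4p vanishes at p ∈ {0}; B'(q) = 4q - 8 vanishes at q ∈ {2}.
Local minima of A (where A''>0): A(0)=0. Local minima of B: B(2)=-8.
So the global minimum of phi is A(0) + B(2) + 5 = 0 − 8 + 5 = -3, attained at (0, 2).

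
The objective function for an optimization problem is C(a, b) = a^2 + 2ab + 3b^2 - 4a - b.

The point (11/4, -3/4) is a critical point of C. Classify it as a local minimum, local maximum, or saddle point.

The Hessian of C is constant: H = [[2, 2], [2, 6]].
det(H) = 2·6 − 2² = 8.
det(H) > 0 and tr(H) = 8 > 0, so H is positive definite and the point is a local minimum.

local minimum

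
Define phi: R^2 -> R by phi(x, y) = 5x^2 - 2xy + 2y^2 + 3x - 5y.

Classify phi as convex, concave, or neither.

convex

phi is quadratic, so its Hessian is the constant matrix H = [[10, -2], [-2, 4]].
det(H) = 36, tr(H) = 14.
det(H) > 0 and tr(H) > 0, so H is positive definite everywhere: convex.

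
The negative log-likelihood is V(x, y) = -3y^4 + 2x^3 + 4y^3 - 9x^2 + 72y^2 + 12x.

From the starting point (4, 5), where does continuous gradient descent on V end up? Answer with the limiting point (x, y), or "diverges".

diverges

V is separable, so gradient descent decouples: x follows -∂V/∂x, y follows -∂V/∂y.
∂V/∂x = 6(x - 2)(x - 1); at x=4 this is 36, so x decreases.
∂V/∂y = -12y(y - 4)(y + 3); at y=5 this is -480, so y increases.
The y-coordinate has no critical point in that direction and runs off to infinity.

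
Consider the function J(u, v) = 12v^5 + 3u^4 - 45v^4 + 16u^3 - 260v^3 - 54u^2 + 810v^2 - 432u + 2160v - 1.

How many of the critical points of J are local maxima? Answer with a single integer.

2

J separates as a function of u plus a function of v, so ∇J=0 decouples.
∂J/∂u = 12(u - 3)(u + 3)(u + 4) = 0 at u ∈ {-4, -3, 3}; ∂J/∂v = 60(v - 4)(v - 3)(v + 1)(v + 3) = 0 at v ∈ {-3, -1, 3, 4}.
The Hessian is diagonal: diag(J_uu, J_vv). Second derivatives: J_uu(-4)=84, J_uu(-3)=-72, J_uu(3)=504; J_vv(-3)=-5040, J_vv(-1)=2400, J_vv(3)=-1440, J_vv(4)=2100.
Local maxima occur where both diagonal entries negative: (-3, -3), (-3, 3). Count: 2.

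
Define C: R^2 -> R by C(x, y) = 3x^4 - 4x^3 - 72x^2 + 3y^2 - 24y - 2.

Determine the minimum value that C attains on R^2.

C(x,y) separates as P(x) + Q(y) − 2, so its minimum is min P + min Q − 2.
P'(x) = 12x(x - 4)(x + 3) vanishes at x ∈ {-3, 0, 4}; Q'(y) = 6y - 24 vanishes at y ∈ {4}.
Local minima of P (where P''>0): P(-3)=-297, P(4)=-640. Local minima of Q: Q(4)=-48.
So the global minimum of C is P(4) + Q(4) − 2 = -640 − 48 − 2 = -690, attained at (4, 4).

-690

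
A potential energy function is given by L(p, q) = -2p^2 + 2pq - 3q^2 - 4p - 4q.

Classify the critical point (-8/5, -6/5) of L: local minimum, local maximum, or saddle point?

The Hessian of L is constant: H = [[-4, 2], [2, -6]].
det(H) = (-4)·(-6) − 2² = 20.
det(H) > 0 and tr(H) = -10 < 0, so H is negative definite and the point is a local maximum.

local maximum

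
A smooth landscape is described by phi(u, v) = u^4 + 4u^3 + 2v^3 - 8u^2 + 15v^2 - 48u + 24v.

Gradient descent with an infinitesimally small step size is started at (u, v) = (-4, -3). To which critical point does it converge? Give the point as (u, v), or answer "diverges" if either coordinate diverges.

(-3, -1)

phi is separable, so gradient descent decouples: u follows -∂phi/∂u, v follows -∂phi/∂v.
∂phi/∂u = 4(u - 2)(u + 2)(u + 3); at u=-4 this is -48, so u increases.
∂phi/∂v = 6(v + 1)(v + 4); at v=-3 this is -12, so v increases.
u converges to its nearest critical value -3 (a local min of the u-part); v converges to -1. The iterate converges to (-3, -1).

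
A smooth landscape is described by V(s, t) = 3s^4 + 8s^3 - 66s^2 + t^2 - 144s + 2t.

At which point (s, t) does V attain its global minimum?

V(s,t) separates as P(s) + Q(t), so its minimum is min P + min Q.
P'(s) = 12(s - 3)(s + 1)(s + 4) vanishes at s ∈ {-4, -1, 3}; Q'(t) = 2(t + 1) vanishes at t ∈ {-1}.
Local minima of P (where P''>0): P(-4)=-224, P(3)=-567. Local minima of Q: Q(-1)=-1.
So the global minimum of V is P(3) + Q(-1) = -567 − 1 = -568, attained at (3, -1).

(3, -1)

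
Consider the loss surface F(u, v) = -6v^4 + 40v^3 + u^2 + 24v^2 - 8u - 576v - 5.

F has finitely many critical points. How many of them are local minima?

F separates as a function of u plus a function of v, so ∇F=0 decouples.
∂F/∂u = 2(u - 4) = 0 at u ∈ {4}; ∂F/∂v = -24(v - 4)(v - 3)(v + 2) = 0 at v ∈ {-2, 3, 4}.
The Hessian is diagonal: diag(F_uu, F_vv). Second derivatives: F_uu(4)=2; F_vv(-2)=-720, F_vv(3)=120, F_vv(4)=-144.
Local minima occur where both diagonal entries positive: (4, 3). Count: 1.

1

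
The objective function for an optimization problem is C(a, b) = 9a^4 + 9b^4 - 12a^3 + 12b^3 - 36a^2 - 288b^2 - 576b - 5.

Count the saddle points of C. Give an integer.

4

C separates as a function of a plus a function of b, so ∇C=0 decouples.
∂C/∂a = 36a(a - 2)(a + 1) = 0 at a ∈ {-1, 0, 2}; ∂C/∂b = 36(b - 4)(b + 1)(b + 4) = 0 at b ∈ {-4, -1, 4}.
The Hessian is diagonal: diag(C_aa, C_bb). Second derivatives: C_aa(-1)=108, C_aa(0)=-72, C_aa(2)=216; C_bb(-4)=864, C_bb(-1)=-540, C_bb(4)=1440.
Saddle points occur where the two diagonal entries have opposite signs: (-1, -1), (0, -4), (0, 4), (2, -1). Count: 4.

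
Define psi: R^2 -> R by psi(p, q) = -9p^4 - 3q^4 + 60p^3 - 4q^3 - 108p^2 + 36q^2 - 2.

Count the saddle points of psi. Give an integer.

4

psi separates as a function of p plus a function of q, so ∇psi=0 decouples.
∂psi/∂p = -36p(p - 3)(p - 2) = 0 at p ∈ {0, 2, 3}; ∂psi/∂q = -12q(q - 2)(q + 3) = 0 at q ∈ {-3, 0, 2}.
The Hessian is diagonal: diag(psi_pp, psi_qq). Second derivatives: psi_pp(0)=-216, psi_pp(2)=72, psi_pp(3)=-108; psi_qq(-3)=-180, psi_qq(0)=72, psi_qq(2)=-120.
Saddle points occur where the two diagonal entries have opposite signs: (0, 0), (2, -3), (2, 2), (3, 0). Count: 4.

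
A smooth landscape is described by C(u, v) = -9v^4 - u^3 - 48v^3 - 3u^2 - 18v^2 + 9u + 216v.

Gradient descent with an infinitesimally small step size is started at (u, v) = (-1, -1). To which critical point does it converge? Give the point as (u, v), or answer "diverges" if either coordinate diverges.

C is separable, so gradient descent decouples: u follows -∂C/∂u, v follows -∂C/∂v.
∂C/∂u = -3(u - 1)(u + 3); at u=-1 this is 12, so u decreases.
∂C/∂v = -36(v - 1)(v + 2)(v + 3); at v=-1 this is 144, so v decreases.
u converges to its nearest critical value -3 (a local min of the u-part); v converges to -2. The iterate converges to (-3, -2).

(-3, -2)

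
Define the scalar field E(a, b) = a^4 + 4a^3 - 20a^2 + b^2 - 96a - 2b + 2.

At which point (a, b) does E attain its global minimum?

E(a,b) separates as P(a) + Q(b) + 2, so its minimum is min P + min Q + 2.
P'(a) = 4(a - 3)(a + 2)(a + 4) vanishes at a ∈ {-4, -2, 3}; Q'(b) = 2b - 2 vanishes at b ∈ {1}.
Local minima of P (where P''>0): P(-4)=64, P(3)=-279. Local minima of Q: Q(1)=-1.
So the global minimum of E is P(3) + Q(1) + 2 = -279 − 1 + 2 = -278, attained at (3, 1).

(3, 1)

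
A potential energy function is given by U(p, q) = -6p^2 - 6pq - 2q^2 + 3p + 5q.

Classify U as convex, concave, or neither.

U is quadratic, so its Hessian is the constant matrix H = [[-12, -6], [-6, -4]].
det(H) = 12, tr(H) = -16.
det(H) > 0 and tr(H) < 0, so H is negative definite everywhere: concave.

concave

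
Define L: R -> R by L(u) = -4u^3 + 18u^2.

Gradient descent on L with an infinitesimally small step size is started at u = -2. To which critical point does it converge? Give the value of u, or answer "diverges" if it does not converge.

L'(u) = -12u(u - 3), so L'(-2) = -120.
Gradient descent moves in the -L' direction, i.e. u is increasing.
The nearest critical point in that direction is u = 0, where L'' = 36 > 0 (a local minimum). The iterate converges there.

0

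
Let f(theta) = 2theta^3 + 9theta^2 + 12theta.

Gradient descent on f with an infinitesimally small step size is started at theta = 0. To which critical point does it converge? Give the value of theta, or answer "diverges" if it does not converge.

f'(theta) = 6(theta + 1)(theta + 2), so f'(0) = 12.
Gradient descent moves in the -f' direction, i.e. theta is decreasing.
The nearest critical point in that direction is theta = -1, where f'' = 6 > 0 (a local minimum). The iterate converges there.

-1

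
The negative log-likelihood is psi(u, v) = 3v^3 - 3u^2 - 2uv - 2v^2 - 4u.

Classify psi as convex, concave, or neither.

The term 3v^3 is cubic, so the Hessian is not constant.
∂²psi/∂v² = 18v - 4, which takes both signs as v varies (negative for sufficiently negative v). A diagonal entry of the Hessian changing sign means the Hessian is neither positive- nor negative-semidefinite on all of R^2.

neither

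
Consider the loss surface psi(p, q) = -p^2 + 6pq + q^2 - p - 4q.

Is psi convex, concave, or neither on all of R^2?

neither

psi is quadratic, so its Hessian is the constant matrix H = [[-2, 6], [6, 2]].
det(H) = -40, tr(H) = 0.
det(H) < 0, so H is indefinite: neither convex nor concave.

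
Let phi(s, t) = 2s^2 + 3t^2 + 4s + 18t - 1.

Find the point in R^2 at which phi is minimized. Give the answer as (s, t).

phi(s,t) separates as P(s) + Q(t) − 1, so its minimum is min P + min Q − 1.
P'(s) = 4s + 4 vanishes at s ∈ {-1}; Q'(t) = 6(t + 3) vanishes at t ∈ {-3}.
Local minima of P (where P''>0): P(-1)=-2. Local minima of Q: Q(-3)=-27.
So the global minimum of phi is P(-1) + Q(-3) − 1 = -2 − 27 − 1 = -30, attained at (-1, -3).

(-1, -3)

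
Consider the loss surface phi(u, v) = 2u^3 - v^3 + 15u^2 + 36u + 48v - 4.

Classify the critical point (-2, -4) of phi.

The mixed partial ∂²phi/∂u∂v is 0, so the Hessian at any point is diag(phi_uu, phi_vv) = diag(6(2u + 5), -6v).
At (-2, -4): H = diag(6, 24).
Both eigenvalues are positive, so H is positive definite: a local minimum.

local minimum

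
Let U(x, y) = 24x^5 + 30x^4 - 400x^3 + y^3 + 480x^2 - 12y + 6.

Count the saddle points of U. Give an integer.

4

U separates as a function of x plus a function of y, so ∇U=0 decouples.
∂U/∂x = 120x(x - 2)(x - 1)(x + 4) = 0 at x ∈ {-4, 0, 1, 2}; ∂U/∂y = 3(y - 2)(y + 2) = 0 at y ∈ {-2, 2}.
The Hessian is diagonal: diag(U_xx, U_yy). Second derivatives: U_xx(-4)=-14400, U_xx(0)=960, U_xx(1)=-600, U_xx(2)=1440; U_yy(-2)=-12, U_yy(2)=12.
Saddle points occur where the two diagonal entries have opposite signs: (-4, 2), (0, -2), (1, 2), (2, -2). Count: 4.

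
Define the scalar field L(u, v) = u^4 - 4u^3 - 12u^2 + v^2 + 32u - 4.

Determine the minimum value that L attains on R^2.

L(u,v) separates as P(u) + Q(v) − 4, so its minimum is min P + min Q − 4.
P'(u) = 4(u - 4)(u - 1)(u + 2) vanishes at u ∈ {-2, 1, 4}; Q'(v) = 2v vanishes at v ∈ {0}.
Local minima of P (where P''>0): P(-2)=-64, P(4)=-64. Local minima of Q: Q(0)=0.
So the global minimum of L is P(-2) + Q(0) − 4 = -64 + 0 − 4 = -68, attained at (-2, 0).

-68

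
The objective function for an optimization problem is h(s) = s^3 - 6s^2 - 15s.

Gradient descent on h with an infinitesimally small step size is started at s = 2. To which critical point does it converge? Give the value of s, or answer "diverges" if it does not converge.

5

h'(s) = 3(s - 5)(s + 1), so h'(2) = -27.
Gradient descent moves in the -h' direction, i.e. s is increasing.
The nearest critical point in that direction is s = 5, where h'' = 18 > 0 (a local minimum). The iterate converges there.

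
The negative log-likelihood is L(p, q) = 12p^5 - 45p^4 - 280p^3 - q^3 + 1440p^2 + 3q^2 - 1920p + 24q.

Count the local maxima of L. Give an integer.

2

L separates as a function of p plus a function of q, so ∇L=0 decouples.
∂L/∂p = 60(p - 4)(p - 2)(p - 1)(p + 4) = 0 at p ∈ {-4, 1, 2, 4}; ∂L/∂q = -3(q - 4)(q + 2) = 0 at q ∈ {-2, 4}.
The Hessian is diagonal: diag(L_pp, L_qq). Second derivatives: L_pp(-4)=-14400, L_pp(1)=900, L_pp(2)=-720, L_pp(4)=2880; L_qq(-2)=18, L_qq(4)=-18.
Local maxima occur where both diagonal entries negative: (-4, 4), (2, 4). Count: 2.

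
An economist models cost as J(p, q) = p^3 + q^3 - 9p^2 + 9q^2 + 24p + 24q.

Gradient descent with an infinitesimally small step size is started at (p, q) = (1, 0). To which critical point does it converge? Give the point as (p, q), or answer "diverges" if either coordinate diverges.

J is separable, so gradient descent decouples: p follows -∂J/∂p, q follows -∂J/∂q.
∂J/∂p = 3(p - 4)(p - 2); at p=1 this is 9, so p decreases.
∂J/∂q = 3(q + 2)(q + 4); at q=0 this is 24, so q decreases.
The p-coordinate has no critical point in that direction and runs off to infinity.

diverges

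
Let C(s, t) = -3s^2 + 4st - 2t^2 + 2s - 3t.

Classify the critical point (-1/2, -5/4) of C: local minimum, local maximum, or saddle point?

local maximum

The Hessian of C is constant: H = [[-6, 4], [4, -4]].
det(H) = (-6)·(-4) − 4² = 8.
det(H) > 0 and tr(H) = -10 < 0, so H is negative definite and the point is a local maximum.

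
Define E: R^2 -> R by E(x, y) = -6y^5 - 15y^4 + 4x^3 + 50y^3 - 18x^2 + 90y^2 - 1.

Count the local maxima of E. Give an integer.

2

E separates as a function of x plus a function of y, so ∇E=0 decouples.
∂E/∂x = 12x(x - 3) = 0 at x ∈ {0, 3}; ∂E/∂y = -30y(y - 2)(y + 1)(y + 3) = 0 at y ∈ {-3, -1, 0, 2}.
The Hessian is diagonal: diag(E_xx, E_yy). Second derivatives: E_xx(0)=-36, E_xx(3)=36; E_yy(-3)=900, E_yy(-1)=-180, E_yy(0)=180, E_yy(2)=-900.
Local maxima occur where both diagonal entries negative: (0, -1), (0, 2). Count: 2.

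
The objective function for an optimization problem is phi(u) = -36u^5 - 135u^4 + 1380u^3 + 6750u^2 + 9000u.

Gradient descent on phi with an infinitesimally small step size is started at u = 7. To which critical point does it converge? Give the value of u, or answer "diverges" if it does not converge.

diverges

phi'(u) = -180(u - 5)(u + 1)(u + 2)(u + 5), so phi'(7) = -311040.
Gradient descent moves in the -phi' direction, i.e. u is increasing.
There is no critical point above u=7, and phi' keeps the same sign, so the iterate runs off to +∞.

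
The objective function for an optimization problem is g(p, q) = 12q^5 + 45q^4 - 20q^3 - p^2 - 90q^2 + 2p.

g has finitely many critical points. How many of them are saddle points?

g separates as a function of p plus a function of q, so ∇g=0 decouples.
∂g/∂p = -2(p - 1) = 0 at p ∈ {1}; ∂g/∂q = 60q(q - 1)(q + 1)(q + 3) = 0 at q ∈ {-3, -1, 0, 1}.
The Hessian is diagonal: diag(g_pp, g_qq). Second derivatives: g_pp(1)=-2; g_qq(-3)=-1440, g_qq(-1)=240, g_qq(0)=-180, g_qq(1)=480.
Saddle points occur where the two diagonal entries have opposite signs: (1, -1), (1, 1). Count: 2.

2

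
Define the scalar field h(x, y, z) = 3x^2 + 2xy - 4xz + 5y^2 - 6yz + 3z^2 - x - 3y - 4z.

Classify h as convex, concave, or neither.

h is quadratic, so its Hessian is the constant matrix H = [[6, 2, -4], [2, 10, -6], [-4, -6, 6]].
Leading principal minors: 6, 56, 56.
All positive ⇒ H ≻ 0 ⇒ convex.

convex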